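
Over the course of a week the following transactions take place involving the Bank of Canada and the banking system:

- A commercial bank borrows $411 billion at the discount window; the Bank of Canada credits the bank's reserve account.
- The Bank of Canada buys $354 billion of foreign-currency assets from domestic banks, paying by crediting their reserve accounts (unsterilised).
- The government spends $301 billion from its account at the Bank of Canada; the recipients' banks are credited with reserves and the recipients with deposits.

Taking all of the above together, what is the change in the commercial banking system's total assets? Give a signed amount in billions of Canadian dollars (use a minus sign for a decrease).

+$712 billion

Bank of Canada balance sheet:
  Assets:      Loans to banks +$411B, Foreign assets +$354B
  Liabilities: Bank reserves +$1066B, Government deposits −$301B
Commercial banking system:
  Assets:      Reserves at CB +$1066B, Foreign assets −$354B
  Liabilities: Checkable deposits +$301B, Borrowings from CB +$411B
Change in total bank assets = +$712 billion.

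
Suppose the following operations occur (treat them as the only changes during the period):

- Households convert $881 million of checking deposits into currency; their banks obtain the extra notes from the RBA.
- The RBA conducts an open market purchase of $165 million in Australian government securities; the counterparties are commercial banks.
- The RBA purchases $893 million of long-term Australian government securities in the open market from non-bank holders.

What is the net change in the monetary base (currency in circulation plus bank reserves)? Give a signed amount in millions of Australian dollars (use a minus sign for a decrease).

+$1058 million

Currency withdrawal $881 million: just a shift between currency and reserves — both are base money → 0.
OMO purchase (from banks) $165 million: RBA balance sheet expands → +$165M.
Asset purchase (from non-banks) $893 million: RBA balance sheet expands → +$893M.
Net: 0 + 165 + 893 = +$1058 million.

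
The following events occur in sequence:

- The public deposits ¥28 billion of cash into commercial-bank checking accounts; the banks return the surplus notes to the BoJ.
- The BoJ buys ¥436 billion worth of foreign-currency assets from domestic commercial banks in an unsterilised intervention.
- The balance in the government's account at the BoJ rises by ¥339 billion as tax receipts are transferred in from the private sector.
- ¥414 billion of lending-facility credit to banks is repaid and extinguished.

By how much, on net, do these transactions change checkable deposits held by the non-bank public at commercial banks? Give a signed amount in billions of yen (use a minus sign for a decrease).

Currency deposit ¥28 billion: non-bank counterparties' bank balances rise → +¥28B.
FX purchase ¥436 billion: the counterparty is a bank, so public deposits are unchanged → 0.
Government account inflow ¥339 billion: non-bank counterparties' bank balances fall → −¥339B.
Discount-window repayment ¥414 billion: the counterparty is a bank, so public deposits are unchanged → 0.
Net: 28 + 0 − 339 + 0 = -¥311 billion.

-¥311 billion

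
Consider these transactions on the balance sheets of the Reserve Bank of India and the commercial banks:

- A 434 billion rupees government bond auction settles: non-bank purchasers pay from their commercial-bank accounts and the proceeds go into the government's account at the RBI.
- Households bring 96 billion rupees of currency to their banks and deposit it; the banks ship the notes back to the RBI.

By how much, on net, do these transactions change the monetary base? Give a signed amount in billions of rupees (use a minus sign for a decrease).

Government account inflow 434 billion rupees: reserves shift to a non-base liability → −434B.
Currency deposit 96 billion rupees: just a shift between currency and reserves — both are base money → 0.
Net: −434 + 0 = -434 billion.

-434 billion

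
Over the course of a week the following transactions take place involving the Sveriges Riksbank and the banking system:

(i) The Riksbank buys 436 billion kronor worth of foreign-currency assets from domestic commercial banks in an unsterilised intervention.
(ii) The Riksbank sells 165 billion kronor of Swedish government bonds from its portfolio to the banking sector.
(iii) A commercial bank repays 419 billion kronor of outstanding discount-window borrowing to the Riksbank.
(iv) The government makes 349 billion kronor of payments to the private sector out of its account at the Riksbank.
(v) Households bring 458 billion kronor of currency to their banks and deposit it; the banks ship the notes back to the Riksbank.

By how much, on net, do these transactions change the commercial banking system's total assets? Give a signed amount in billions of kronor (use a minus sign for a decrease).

FX purchase 436 billion kronor: just an asset swap on bank balance sheets → 0.
OMO sale (to banks) 165 billion kronor: just an asset swap on bank balance sheets → 0.
Discount-window repayment 419 billion kronor: bank balance sheets shrink → −419B.
Government spending 349 billion kronor: bank balance sheets expand → +349B.
Currency deposit 458 billion kronor: bank balance sheets expand → +458B.
Net: 0 + 0 − 419 + 349 + 458 = +388 billion.

+388 billion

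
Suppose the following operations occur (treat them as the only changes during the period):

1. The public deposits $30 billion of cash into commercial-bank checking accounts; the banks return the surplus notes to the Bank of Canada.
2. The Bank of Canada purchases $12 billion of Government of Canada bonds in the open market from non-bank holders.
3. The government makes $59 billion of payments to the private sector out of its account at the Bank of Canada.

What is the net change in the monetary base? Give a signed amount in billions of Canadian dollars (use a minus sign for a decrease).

+$71 billion

Currency deposit $30 billion: just a shift between currency and reserves — both are base money → 0.
Asset purchase (from non-banks) $12 billion: Bank of Canada balance sheet expands → +$12B.
Government spending $59 billion: a non-base liability converts back to reserves → +$59B.
Net: 0 + 12 + 59 = +$71 billion.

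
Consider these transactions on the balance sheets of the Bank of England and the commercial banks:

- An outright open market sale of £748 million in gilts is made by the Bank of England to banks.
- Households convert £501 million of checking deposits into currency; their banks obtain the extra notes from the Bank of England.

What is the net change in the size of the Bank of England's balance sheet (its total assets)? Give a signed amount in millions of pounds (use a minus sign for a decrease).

Bank of England balance sheet:
  Assets:      Securities −£748M
  Liabilities: Bank reserves −£1249M, Currency in circulation +£501M
Commercial banking system:
  Assets:      Reserves at CB −£1249M, Securities +£748M
  Liabilities: Checkable deposits −£501M
Change in total Bank of England assets = -£748 million.

-£748 million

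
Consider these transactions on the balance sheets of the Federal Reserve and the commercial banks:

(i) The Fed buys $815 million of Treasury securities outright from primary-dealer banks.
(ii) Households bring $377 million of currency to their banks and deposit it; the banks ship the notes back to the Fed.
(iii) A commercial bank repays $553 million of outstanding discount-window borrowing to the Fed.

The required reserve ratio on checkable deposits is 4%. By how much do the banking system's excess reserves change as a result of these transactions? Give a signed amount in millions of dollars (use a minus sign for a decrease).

+$623.92 million

OMO purchase (from banks) $815 million: reserves +$815M, deposits 0.
Currency deposit $377 million: reserves +$377M, deposits +$377M.
Discount-window repayment $553 million: reserves −$553M, deposits 0.
Totals: Δreserves = +$639M, Δdeposits = +$377M.
Δrequired reserves = 4% × +$377M = +$15.08M.
Δexcess reserves = Δreserves − Δrequired = +$639M − (+$15.08M) = +$623.92 million.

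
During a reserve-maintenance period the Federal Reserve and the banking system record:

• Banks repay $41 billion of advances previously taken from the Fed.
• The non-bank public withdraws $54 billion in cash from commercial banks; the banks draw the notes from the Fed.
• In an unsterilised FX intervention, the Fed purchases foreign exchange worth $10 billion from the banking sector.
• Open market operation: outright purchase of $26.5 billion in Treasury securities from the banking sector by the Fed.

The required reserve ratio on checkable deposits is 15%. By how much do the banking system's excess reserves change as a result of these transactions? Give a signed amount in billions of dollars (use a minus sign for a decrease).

Discount-window repayment $41 billion: reserves −$41B, deposits 0.
Currency withdrawal $54 billion: reserves −$54B, deposits −$54B.
FX purchase $10 billion: reserves +$10B, deposits 0.
OMO purchase (from banks) $26.5 billion: reserves +$26.5B, deposits 0.
Totals: Δreserves = −$58.5B, Δdeposits = −$54B.
Δrequired reserves = 15% × −$54B = −$8.1B.
Δexcess reserves = Δreserves − Δrequired = −$58.5B − (−$8.1B) = -$50.4 billion.

-$50.4 billion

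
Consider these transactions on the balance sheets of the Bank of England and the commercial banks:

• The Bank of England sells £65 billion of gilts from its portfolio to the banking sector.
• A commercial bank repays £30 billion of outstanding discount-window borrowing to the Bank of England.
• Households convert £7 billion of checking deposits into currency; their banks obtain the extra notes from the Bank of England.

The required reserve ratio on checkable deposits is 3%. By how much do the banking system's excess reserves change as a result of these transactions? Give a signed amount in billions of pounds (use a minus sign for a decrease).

OMO sale (to banks) £65 billion: reserves −£65B, deposits 0.
Discount-window repayment £30 billion: reserves −£30B, deposits 0.
Currency withdrawal £7 billion: reserves −£7B, deposits −£7B.
Totals: Δreserves = −£102B, Δdeposits = −£7B.
Δrequired reserves = 3% × −£7B = −£0.21B.
Δexcess reserves = Δreserves − Δrequired = −£102B − (−£0.21B) = -£101.79 billion.

-£101.79 billion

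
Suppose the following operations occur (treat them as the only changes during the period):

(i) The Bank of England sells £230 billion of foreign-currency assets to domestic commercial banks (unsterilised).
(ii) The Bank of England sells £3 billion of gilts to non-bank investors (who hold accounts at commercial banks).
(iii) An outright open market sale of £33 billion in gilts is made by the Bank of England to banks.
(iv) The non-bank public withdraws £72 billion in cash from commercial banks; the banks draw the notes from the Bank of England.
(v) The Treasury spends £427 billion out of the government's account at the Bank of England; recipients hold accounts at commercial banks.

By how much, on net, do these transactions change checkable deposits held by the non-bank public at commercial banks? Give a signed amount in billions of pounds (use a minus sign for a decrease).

+£352 billion

Bank of England balance sheet:
  Assets:      Securities −£36B, Foreign assets −£230B
  Liabilities: Bank reserves +£89B, Currency in circulation +£72B, Government deposits −£427B
Commercial banking system:
  Assets:      Reserves at CB +£89B, Securities +£33B, Foreign assets +£230B
  Liabilities: Checkable deposits +£352B
So the change in checkable deposits held by the non-bank public at commercial banks is +£352 billion.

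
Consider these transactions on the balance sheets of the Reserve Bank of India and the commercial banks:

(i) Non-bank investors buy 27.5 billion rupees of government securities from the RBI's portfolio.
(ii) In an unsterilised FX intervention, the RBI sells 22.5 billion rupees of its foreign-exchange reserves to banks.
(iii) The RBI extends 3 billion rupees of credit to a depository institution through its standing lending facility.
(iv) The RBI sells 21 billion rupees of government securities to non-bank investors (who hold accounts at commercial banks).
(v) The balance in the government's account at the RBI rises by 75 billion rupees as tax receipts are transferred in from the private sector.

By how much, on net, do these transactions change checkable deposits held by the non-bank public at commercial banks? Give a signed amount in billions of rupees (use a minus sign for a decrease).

Asset sale (to non-banks) 27.5 billion rupees: non-bank counterparties' bank balances fall → −27.5B.
FX sale 22.5 billion rupees: the counterparty is a bank, so public deposits are unchanged → 0.
Discount-window loan 3 billion rupees: the counterparty is a bank, so public deposits are unchanged → 0.
Asset sale (to non-banks) 21 billion rupees: non-bank counterparties' bank balances fall → −21B.
Government account inflow 75 billion rupees: non-bank counterparties' bank balances fall → −75B.
Net: −27.5 + 0 + 0 − 21 − 75 = -123.5 billion.

-123.5 billion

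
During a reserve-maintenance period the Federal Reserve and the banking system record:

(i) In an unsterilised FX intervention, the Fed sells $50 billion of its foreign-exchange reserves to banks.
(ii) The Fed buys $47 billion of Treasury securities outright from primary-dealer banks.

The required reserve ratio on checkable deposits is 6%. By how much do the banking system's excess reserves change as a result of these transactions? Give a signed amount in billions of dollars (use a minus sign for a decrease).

-$3 billion

FX sale $50 billion: reserves −$50B, deposits 0.
OMO purchase (from banks) $47 billion: reserves +$47B, deposits 0.
Totals: Δreserves = −$3B, Δdeposits = 0.
Δrequired reserves = 6% × 0 = 0.
Δexcess reserves = Δreserves − Δrequired = −$3B − (0) = -$3 billion.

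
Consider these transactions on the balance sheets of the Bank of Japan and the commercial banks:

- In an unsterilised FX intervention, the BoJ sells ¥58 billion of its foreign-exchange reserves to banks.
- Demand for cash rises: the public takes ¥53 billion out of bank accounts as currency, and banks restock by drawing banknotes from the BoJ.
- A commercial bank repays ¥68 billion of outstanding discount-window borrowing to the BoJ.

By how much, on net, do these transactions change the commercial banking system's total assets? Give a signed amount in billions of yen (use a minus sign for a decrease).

-¥121 billion

BoJ balance sheet:
  Assets:      Loans to banks −¥68B, Foreign assets −¥58B
  Liabilities: Bank reserves −¥179B, Currency in circulation +¥53B
Commercial banking system:
  Assets:      Reserves at CB −¥179B, Foreign assets +¥58B
  Liabilities: Checkable deposits −¥53B, Borrowings from CB −¥68B
Change in total bank assets = -¥121 billion.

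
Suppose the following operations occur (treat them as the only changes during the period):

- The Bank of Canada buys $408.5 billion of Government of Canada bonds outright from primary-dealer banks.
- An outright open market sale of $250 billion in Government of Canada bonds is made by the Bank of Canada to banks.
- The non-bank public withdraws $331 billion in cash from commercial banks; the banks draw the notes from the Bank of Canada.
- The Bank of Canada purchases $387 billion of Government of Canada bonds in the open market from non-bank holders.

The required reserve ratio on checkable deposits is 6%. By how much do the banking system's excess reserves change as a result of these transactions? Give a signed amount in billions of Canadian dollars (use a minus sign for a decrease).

+$211.14 billion

OMO purchase (from banks) $408.5 billion: reserves +$408.5B, deposits 0.
OMO sale (to banks) $250 billion: reserves −$250B, deposits 0.
Currency withdrawal $331 billion: reserves −$331B, deposits −$331B.
Asset purchase (from non-banks) $387 billion: reserves +$387B, deposits +$387B.
Totals: Δreserves = +$214.5B, Δdeposits = +$56B.
Δrequired reserves = 6% × +$56B = +$3.36B.
Δexcess reserves = Δreserves − Δrequired = +$214.5B − (+$3.36B) = +$211.14 billion.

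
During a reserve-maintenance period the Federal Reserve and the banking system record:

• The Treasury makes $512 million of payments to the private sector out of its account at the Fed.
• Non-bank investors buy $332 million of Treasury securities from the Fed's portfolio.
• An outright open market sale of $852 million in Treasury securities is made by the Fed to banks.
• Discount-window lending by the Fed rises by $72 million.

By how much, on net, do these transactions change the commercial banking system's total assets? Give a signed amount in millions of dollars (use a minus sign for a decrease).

Fed balance sheet:
  Assets:      Securities −$1184M, Loans to banks +$72M
  Liabilities: Bank reserves −$600M, Government deposits −$512M
Commercial banking system:
  Assets:      Reserves at CB −$600M, Securities +$852M
  Liabilities: Checkable deposits +$180M, Borrowings from CB +$72M
Change in total bank assets = +$252 million.

+$252 million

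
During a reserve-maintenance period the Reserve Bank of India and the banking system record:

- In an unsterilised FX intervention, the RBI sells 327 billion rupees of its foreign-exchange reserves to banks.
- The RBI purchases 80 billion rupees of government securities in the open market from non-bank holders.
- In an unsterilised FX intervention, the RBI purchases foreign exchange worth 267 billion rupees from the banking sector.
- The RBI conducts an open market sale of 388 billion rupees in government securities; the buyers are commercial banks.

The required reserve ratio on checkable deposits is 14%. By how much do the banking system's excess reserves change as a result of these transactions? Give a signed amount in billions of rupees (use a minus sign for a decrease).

-379.2 billion

FX sale 327 billion rupees: reserves −327B, deposits 0.
Asset purchase (from non-banks) 80 billion rupees: reserves +80B, deposits +80B.
FX purchase 267 billion rupees: reserves +267B, deposits 0.
OMO sale (to banks) 388 billion rupees: reserves −388B, deposits 0.
Totals: Δreserves = −368B, Δdeposits = +80B.
Δrequired reserves = 14% × +80B = +11.2B.
Δexcess reserves = Δreserves − Δrequired = −368B − (+11.2B) = -379.2 billion.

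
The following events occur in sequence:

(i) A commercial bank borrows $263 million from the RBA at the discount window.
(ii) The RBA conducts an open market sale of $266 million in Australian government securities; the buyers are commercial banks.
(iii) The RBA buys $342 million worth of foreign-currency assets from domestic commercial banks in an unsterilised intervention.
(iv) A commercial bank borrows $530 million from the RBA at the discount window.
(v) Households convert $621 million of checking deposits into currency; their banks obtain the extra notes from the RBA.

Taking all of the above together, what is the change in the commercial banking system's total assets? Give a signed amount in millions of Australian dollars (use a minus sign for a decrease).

Discount-window loan $263 million: bank balance sheets expand → +$263M.
OMO sale (to banks) $266 million: just an asset swap on bank balance sheets → 0.
FX purchase $342 million: just an asset swap on bank balance sheets → 0.
Discount-window loan $530 million: bank balance sheets expand → +$530M.
Currency withdrawal $621 million: bank balance sheets shrink → −$621M.
Net: 263 + 0 + 0 + 530 − 621 = +$172 million.

+$172 million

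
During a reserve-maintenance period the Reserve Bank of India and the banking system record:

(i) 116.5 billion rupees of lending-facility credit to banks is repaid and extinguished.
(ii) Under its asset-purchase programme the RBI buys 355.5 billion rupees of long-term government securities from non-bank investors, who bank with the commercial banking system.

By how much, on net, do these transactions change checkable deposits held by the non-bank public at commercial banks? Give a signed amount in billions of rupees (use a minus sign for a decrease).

Discount-window repayment 116.5 billion rupees: the counterparty is a bank, so public deposits are unchanged → 0.
Asset purchase (from non-banks) 355.5 billion rupees: non-bank counterparties' bank balances rise → +355.5B.
Net: 0 + 355.5 = +355.5 billion.

+355.5 billion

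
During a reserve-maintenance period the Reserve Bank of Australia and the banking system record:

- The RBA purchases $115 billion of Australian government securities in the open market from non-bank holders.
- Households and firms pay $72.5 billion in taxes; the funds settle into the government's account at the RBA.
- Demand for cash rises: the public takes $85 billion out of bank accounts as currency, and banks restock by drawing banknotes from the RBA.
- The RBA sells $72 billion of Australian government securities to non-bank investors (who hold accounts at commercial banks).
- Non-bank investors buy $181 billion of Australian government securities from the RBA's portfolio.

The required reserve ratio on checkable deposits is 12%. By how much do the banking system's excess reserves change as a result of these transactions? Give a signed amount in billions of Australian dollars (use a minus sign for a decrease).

-$260.04 billion

Asset purchase (from non-banks) $115 billion: reserves +$115B, deposits +$115B.
Government account inflow $72.5 billion: reserves −$72.5B, deposits −$72.5B.
Currency withdrawal $85 billion: reserves −$85B, deposits −$85B.
Asset sale (to non-banks) $72 billion: reserves −$72B, deposits −$72B.
Asset sale (to non-banks) $181 billion: reserves −$181B, deposits −$181B.
Totals: Δreserves = −$295.5B, Δdeposits = −$295.5B.
Δrequired reserves = 12% × −$295.5B = −$35.46B.
Δexcess reserves = Δreserves − Δrequired = −$295.5B − (−$35.46B) = -$260.04 billion.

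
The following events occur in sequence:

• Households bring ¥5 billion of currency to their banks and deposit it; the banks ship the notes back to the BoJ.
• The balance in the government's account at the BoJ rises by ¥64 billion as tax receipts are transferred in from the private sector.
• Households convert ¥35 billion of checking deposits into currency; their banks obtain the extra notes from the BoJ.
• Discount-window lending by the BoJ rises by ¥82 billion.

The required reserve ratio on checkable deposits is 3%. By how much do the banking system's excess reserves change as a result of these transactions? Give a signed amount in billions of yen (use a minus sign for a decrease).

-¥9.18 billion

Currency deposit ¥5 billion: reserves +¥5B, deposits +¥5B.
Government account inflow ¥64 billion: reserves −¥64B, deposits −¥64B.
Currency withdrawal ¥35 billion: reserves −¥35B, deposits −¥35B.
Discount-window loan ¥82 billion: reserves +¥82B, deposits 0.
Totals: Δreserves = −¥12B, Δdeposits = −¥94B.
Δrequired reserves = 3% × −¥94B = −¥2.82B.
Δexcess reserves = Δreserves − Δrequired = −¥12B − (−¥2.82B) = -¥9.18 billion.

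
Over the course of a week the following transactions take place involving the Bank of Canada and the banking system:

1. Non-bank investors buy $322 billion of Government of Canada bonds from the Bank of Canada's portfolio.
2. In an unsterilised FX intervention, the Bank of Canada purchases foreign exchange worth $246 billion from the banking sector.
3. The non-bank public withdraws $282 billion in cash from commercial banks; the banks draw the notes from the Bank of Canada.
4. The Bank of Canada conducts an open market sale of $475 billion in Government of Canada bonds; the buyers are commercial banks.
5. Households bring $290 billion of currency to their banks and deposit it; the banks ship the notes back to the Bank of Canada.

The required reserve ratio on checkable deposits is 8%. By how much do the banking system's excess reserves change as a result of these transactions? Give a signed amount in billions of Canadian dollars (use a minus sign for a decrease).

Asset sale (to non-banks) $322 billion: reserves −$322B, deposits −$322B.
FX purchase $246 billion: reserves +$246B, deposits 0.
Currency withdrawal $282 billion: reserves −$282B, deposits −$282B.
OMO sale (to banks) $475 billion: reserves −$475B, deposits 0.
Currency deposit $290 billion: reserves +$290B, deposits +$290B.
Totals: Δreserves = −$543B, Δdeposits = −$314B.
Δrequired reserves = 8% × −$314B = −$25.12B.
Δexcess reserves = Δreserves − Δrequired = −$543B − (−$25.12B) = -$517.88 billion.

-$517.88 billion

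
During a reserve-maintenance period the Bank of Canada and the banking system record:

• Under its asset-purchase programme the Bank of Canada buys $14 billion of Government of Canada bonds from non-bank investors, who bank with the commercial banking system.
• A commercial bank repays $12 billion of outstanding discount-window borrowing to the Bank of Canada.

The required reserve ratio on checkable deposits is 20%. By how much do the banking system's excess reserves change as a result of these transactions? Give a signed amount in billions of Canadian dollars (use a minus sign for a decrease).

-$0.8 billion

Asset purchase (from non-banks) $14 billion: reserves +$14B, deposits +$14B.
Discount-window repayment $12 billion: reserves −$12B, deposits 0.
Totals: Δreserves = +$2B, Δdeposits = +$14B.
Δrequired reserves = 20% × +$14B = +$2.8B.
Δexcess reserves = Δreserves − Δrequired = +$2B − (+$2.8B) = -$0.8 billion.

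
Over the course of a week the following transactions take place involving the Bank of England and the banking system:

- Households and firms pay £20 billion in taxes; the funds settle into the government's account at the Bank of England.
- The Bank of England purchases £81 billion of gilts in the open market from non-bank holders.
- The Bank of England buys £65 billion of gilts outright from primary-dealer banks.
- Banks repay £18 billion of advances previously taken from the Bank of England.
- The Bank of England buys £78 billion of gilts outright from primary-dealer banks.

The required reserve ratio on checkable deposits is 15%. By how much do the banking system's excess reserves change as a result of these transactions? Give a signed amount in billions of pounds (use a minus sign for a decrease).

+£176.85 billion

Government account inflow £20 billion: reserves −£20B, deposits −£20B.
Asset purchase (from non-banks) £81 billion: reserves +£81B, deposits +£81B.
OMO purchase (from banks) £65 billion: reserves +£65B, deposits 0.
Discount-window repayment £18 billion: reserves −£18B, deposits 0.
OMO purchase (from banks) £78 billion: reserves +£78B, deposits 0.
Totals: Δreserves = +£186B, Δdeposits = +£61B.
Δrequired reserves = 15% × +£61B = +£9.15B.
Δexcess reserves = Δreserves − Δrequired = +£186B − (+£9.15B) = +£176.85 billion.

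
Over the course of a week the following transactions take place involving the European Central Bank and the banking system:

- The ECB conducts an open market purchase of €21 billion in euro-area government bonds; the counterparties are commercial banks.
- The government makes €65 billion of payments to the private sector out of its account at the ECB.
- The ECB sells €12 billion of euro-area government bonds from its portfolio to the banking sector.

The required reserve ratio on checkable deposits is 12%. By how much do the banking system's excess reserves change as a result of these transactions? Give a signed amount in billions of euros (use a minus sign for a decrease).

OMO purchase (from banks) €21 billion: reserves +€21B, deposits 0.
Government spending €65 billion: reserves +€65B, deposits +€65B.
OMO sale (to banks) €12 billion: reserves −€12B, deposits 0.
Totals: Δreserves = +€74B, Δdeposits = +€65B.
Δrequired reserves = 12% × +€65B = +€7.8B.
Δexcess reserves = Δreserves − Δrequired = +€74B − (+€7.8B) = +€66.2 billion.

+€66.2 billion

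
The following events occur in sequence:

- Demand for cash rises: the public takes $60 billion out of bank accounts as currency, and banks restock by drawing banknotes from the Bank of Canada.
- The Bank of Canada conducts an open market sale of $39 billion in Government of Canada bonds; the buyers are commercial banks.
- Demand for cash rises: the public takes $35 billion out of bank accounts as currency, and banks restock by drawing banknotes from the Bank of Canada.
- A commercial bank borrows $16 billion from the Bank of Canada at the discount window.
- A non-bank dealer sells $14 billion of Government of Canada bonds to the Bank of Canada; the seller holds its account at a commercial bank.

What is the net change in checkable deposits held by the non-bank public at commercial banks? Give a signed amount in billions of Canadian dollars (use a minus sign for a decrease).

Currency withdrawal $60 billion: non-bank counterparties' bank balances fall → −$60B.
OMO sale (to banks) $39 billion: the counterparty is a bank, so public deposits are unchanged → 0.
Currency withdrawal $35 billion: non-bank counterparties' bank balances fall → −$35B.
Discount-window loan $16 billion: the counterparty is a bank, so public deposits are unchanged → 0.
Asset purchase (from non-banks) $14 billion: non-bank counterparties' bank balances rise → +$14B.
Net: −60 + 0 − 35 + 0 + 14 = -$81 billion.

-$81 billion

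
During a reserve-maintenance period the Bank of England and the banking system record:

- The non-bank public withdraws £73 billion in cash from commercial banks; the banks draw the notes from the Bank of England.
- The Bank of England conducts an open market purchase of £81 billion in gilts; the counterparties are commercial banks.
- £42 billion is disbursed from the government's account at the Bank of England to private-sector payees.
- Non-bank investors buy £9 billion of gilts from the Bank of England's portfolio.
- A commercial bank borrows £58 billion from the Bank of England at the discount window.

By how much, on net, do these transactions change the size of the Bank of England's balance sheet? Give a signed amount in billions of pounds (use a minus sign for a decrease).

Bank of England balance sheet:
  Assets:      Securities +£72B, Loans to banks +£58B
  Liabilities: Bank reserves +£99B, Currency in circulation +£73B, Government deposits −£42B
Change in total Bank of England assets = +£130 billion.

+£130 billion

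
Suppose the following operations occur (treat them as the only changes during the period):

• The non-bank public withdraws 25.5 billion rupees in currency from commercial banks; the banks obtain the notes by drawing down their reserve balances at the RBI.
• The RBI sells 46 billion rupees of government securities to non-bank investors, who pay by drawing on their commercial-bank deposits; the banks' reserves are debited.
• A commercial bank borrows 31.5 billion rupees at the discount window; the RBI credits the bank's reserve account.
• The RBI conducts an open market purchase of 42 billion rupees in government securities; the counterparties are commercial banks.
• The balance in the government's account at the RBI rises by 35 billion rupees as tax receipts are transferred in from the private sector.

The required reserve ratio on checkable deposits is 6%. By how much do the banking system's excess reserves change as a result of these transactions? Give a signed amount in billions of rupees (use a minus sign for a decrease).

Currency withdrawal 25.5 billion rupees: reserves −25.5B, deposits −25.5B.
Asset sale (to non-banks) 46 billion rupees: reserves −46B, deposits −46B.
Discount-window loan 31.5 billion rupees: reserves +31.5B, deposits 0.
OMO purchase (from banks) 42 billion rupees: reserves +42B, deposits 0.
Government account inflow 35 billion rupees: reserves −35B, deposits −35B.
Totals: Δreserves = −33B, Δdeposits = −106.5B.
Δrequired reserves = 6% × −106.5B = −6.39B.
Δexcess reserves = Δreserves − Δrequired = −33B − (−6.39B) = -26.61 billion.

-26.61 billion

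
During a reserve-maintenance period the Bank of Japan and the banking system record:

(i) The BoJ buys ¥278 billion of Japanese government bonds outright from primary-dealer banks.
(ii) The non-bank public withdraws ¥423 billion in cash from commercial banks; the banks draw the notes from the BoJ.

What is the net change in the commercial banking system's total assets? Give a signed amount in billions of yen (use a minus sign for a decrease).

-¥423 billion

BoJ balance sheet:
  Assets:      Securities +¥278B
  Liabilities: Bank reserves −¥145B, Currency in circulation +¥423B
Commercial banking system:
  Assets:      Reserves at CB −¥145B, Securities −¥278B
  Liabilities: Checkable deposits −¥423B
Change in total bank assets = -¥423 billion.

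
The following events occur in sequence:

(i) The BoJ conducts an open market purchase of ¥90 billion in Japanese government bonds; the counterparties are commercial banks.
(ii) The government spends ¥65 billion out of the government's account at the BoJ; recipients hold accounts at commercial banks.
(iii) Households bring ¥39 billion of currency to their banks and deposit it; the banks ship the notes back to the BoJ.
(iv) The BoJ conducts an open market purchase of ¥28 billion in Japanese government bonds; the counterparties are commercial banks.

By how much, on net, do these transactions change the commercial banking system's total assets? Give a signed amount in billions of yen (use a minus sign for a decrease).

BoJ balance sheet:
  Assets:      Securities +¥118B
  Liabilities: Bank reserves +¥222B, Currency in circulation −¥39B, Government deposits −¥65B
Commercial banking system:
  Assets:      Reserves at CB +¥222B, Securities −¥118B
  Liabilities: Checkable deposits +¥104B
Change in total bank assets = +¥104 billion.

+¥104 billion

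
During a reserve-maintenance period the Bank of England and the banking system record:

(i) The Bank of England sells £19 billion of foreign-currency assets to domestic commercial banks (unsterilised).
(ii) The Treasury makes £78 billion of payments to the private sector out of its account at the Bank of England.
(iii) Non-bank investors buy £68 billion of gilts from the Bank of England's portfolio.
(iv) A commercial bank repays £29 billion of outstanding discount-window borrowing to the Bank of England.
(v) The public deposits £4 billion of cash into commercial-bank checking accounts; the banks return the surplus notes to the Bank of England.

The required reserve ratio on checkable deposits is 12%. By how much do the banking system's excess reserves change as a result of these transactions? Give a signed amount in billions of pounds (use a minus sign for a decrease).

-£35.68 billion

FX sale £19 billion: reserves −£19B, deposits 0.
Government spending £78 billion: reserves +£78B, deposits +£78B.
Asset sale (to non-banks) £68 billion: reserves −£68B, deposits −£68B.
Discount-window repayment £29 billion: reserves −£29B, deposits 0.
Currency deposit £4 billion: reserves +£4B, deposits +£4B.
Totals: Δreserves = −£34B, Δdeposits = +£14B.
Δrequired reserves = 12% × +£14B = +£1.68B.
Δexcess reserves = Δreserves − Δrequired = −£34B − (+£1.68B) = -£35.68 billion.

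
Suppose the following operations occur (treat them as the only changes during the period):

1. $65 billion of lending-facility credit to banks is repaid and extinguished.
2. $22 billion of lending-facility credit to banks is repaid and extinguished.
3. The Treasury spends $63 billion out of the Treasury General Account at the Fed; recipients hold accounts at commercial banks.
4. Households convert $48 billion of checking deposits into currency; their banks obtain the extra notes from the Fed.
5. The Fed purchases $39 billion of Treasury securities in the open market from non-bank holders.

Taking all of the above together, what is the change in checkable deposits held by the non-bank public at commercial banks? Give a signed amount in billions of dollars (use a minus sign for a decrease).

Discount-window repayment $65 billion: the counterparty is a bank, so public deposits are unchanged → 0.
Discount-window repayment $22 billion: the counterparty is a bank, so public deposits are unchanged → 0.
Government spending $63 billion: non-bank counterparties' bank balances rise → +$63B.
Currency withdrawal $48 billion: non-bank counterparties' bank balances fall → −$48B.
Asset purchase (from non-banks) $39 billion: non-bank counterparties' bank balances rise → +$39B.
Net: 0 + 0 + 63 − 48 + 39 = +$54 billion.

+$54 billion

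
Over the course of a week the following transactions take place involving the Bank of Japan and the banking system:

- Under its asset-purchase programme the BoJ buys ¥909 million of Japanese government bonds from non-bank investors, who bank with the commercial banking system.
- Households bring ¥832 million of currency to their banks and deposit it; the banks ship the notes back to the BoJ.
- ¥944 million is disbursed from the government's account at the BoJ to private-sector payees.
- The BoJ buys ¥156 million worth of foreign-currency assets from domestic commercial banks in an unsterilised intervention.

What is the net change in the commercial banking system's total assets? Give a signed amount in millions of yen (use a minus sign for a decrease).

+¥2685 million

Asset purchase (from non-banks) ¥909 million: bank balance sheets expand → +¥909M.
Currency deposit ¥832 million: bank balance sheets expand → +¥832M.
Government spending ¥944 million: bank balance sheets expand → +¥944M.
FX purchase ¥156 million: just an asset swap on bank balance sheets → 0.
Net: 909 + 832 + 944 + 0 = +¥2685 million.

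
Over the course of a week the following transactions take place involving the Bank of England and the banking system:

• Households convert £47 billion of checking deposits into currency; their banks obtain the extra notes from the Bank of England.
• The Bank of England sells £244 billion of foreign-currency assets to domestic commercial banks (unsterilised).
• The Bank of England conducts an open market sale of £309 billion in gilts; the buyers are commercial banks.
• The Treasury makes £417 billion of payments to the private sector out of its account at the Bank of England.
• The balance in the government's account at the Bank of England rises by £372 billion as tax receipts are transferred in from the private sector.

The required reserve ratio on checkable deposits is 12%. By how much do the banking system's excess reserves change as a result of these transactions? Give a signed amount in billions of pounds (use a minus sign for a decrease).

-£554.76 billion

Currency withdrawal £47 billion: reserves −£47B, deposits −£47B.
FX sale £244 billion: reserves −£244B, deposits 0.
OMO sale (to banks) £309 billion: reserves −£309B, deposits 0.
Government spending £417 billion: reserves +£417B, deposits +£417B.
Government account inflow £372 billion: reserves −£372B, deposits −£372B.
Totals: Δreserves = −£555B, Δdeposits = −£2B.
Δrequired reserves = 12% × −£2B = −£0.24B.
Δexcess reserves = Δreserves − Δrequired = −£555B − (−£0.24B) = -£554.76 billion.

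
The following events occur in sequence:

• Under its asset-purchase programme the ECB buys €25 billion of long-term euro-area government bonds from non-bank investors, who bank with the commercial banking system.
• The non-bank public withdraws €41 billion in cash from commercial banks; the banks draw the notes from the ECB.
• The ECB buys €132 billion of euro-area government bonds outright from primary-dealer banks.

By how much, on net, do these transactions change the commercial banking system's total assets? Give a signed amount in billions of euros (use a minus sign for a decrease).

ECB balance sheet:
  Assets:      Securities +€157B
  Liabilities: Bank reserves +€116B, Currency in circulation +€41B
Commercial banking system:
  Assets:      Reserves at CB +€116B, Securities −€132B
  Liabilities: Checkable deposits −€16B
Change in total bank assets = -€16 billion.

-€16 billion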